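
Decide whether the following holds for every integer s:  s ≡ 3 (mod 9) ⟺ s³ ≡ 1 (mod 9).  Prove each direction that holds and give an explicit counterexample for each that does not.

Neither direction holds.

(⇒) This fails: take s = 3. Then 3 ≡ 3 (mod 9), but 3³ = 27 ≡ 0 (mod 9), not 1.

(⇐) This fails: take s = 1. Then 1³ = 1 ≡ 1 (mod 9), yet 1 ≡ 1 (mod 9), not 3.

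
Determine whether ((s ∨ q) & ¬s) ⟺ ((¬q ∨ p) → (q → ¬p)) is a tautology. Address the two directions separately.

[⇒] This fails. Under q = T, p = T, s = F, the left side is true but the right side is false.

[⇐] This fails. Under q = F, p = F, s = F, the left side is false but the right side is true.

(⇒) fails and (⇐) fails.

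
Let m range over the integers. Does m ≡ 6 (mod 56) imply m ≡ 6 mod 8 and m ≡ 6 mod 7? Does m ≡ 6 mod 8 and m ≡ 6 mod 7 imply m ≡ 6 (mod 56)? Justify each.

(⇒) Suppose m ≡ 6 (mod 56); write m = 56j + 6. Since 8 ∣ 56, reducing mod 8 gives m ≡ 6 (mod 8); since 7 ∣ 56, reducing mod 7 gives m ≡ 6 (mod 7).

(⇐) Conversely, if m ≡ 6 (mod 8) and m ≡ 6 (mod 7), then by the Chinese remainder theorem m ≡ 6 (mod 56). This is exactly m ≡ 6 (mod 56).

Both directions hold.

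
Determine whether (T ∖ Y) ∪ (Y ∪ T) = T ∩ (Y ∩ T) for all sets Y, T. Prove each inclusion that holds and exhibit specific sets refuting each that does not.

(⊆) This inclusion fails. Take Y = {1}, T = ∅; then 1 ∈ (T ∖ Y) ∪ (Y ∪ T) but 1 ∉ T ∩ (Y ∩ T).

(⊇) Let x ∈ T ∩ (Y ∩ T). Then x ∈ Y ∩ T, from which x ∈ (T ∖ Y) ∪ (Y ∪ T).

Only the reverse inclusion holds.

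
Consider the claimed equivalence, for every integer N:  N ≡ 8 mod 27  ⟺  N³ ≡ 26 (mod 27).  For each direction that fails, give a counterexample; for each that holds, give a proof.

(⇒) holds; (⇐) fails.

(→) Suppose N ≡ 8 mod 27. Write N = 27j + 8. Then (27j + 8)³ = 19683j³ + 17496j² + 5184j + 512 = 27(729j³ + 648j² + 192j + 18) + 26, so N³ ≡ 26 (mod 27).

(←) This fails: take N = 17. Then 17³ = 4913 ≡ 26 (mod 27), yet 17 ≡ 17 (mod 27), not 8.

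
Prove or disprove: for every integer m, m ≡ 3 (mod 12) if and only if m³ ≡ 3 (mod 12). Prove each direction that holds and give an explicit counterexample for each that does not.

Both implications hold.

(→) Suppose m ≡ 3 (mod 12). Write m = 12j + 3. Then (12j + 3)³ = 1728j³ + 1296j² + 324j + 27 = 12(144j³ + 108j² + 27j + 2) + 3, so m³ ≡ 3 (mod 12).

(←) For the converse, argue contrapositively. If m ≢ 3 (mod 12), then m is congruent to one of 0, 1, 2, 4, 5, 6, 7, 8, 9, 10, 11 modulo 12, and these give m³ ≡ 0, 1, 8, 4, 5, 0, 7, 8, 9, 4, 11 respectively — never 3.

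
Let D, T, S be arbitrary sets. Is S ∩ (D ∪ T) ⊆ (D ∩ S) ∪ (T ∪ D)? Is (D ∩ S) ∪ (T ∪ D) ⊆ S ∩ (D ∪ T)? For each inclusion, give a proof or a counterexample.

(⊆) holds; (⊇) fails.

Forward inclusion. Let x ∈ S ∩ (D ∪ T). Then either x ∈ D ∩ S and x ∉ T; or x ∈ T ∩ S and x ∉ D; or x ∈ D ∩ T ∩ S. In each case x ∈ (D ∩ S) ∪ (T ∪ D), so S ∩ (D ∪ T) ⊆ (D ∩ S) ∪ (T ∪ D).

Reverse inclusion. This inclusion fails. Take D = {1}, T = ∅, S = ∅; then 1 ∈ (D ∩ S) ∪ (T ∪ D) but 1 ∉ S ∩ (D ∪ T).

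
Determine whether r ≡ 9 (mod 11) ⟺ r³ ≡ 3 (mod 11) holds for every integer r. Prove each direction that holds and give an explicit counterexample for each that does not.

Equivalent; both directions hold.

[⇒] Suppose r ≡ 9 (mod 11). Write r = 11j + 9. Then (11j + 9)³ = 1331j³ + 3267j² + 2673j + 729 = 11(121j³ + 297j² + 243j + 66) + 3, so r³ ≡ 3 (mod 11).

[⇐] For the converse, argue contrapositively. If r ≢ 9 (mod 11), then r is congruent to one of 0, 1, 2, 3, 4, 5, 6, 7, 8, 10 modulo 11, and these give r³ ≡ 0, 1, 8, 5, 9, 4, 7, 2, 6, 10 respectively — never 3.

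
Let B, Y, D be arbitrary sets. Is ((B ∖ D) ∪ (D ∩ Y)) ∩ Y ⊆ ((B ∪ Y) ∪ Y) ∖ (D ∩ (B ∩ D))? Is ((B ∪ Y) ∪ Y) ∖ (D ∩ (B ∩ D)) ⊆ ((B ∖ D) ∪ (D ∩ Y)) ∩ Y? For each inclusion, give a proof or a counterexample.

(⊆) This inclusion fails. Take B = {1}, Y = {1}, D = {1}; then 1 ∈ ((B ∖ D) ∪ (D ∩ Y)) ∩ Y but 1 ∉ ((B ∪ Y) ∪ Y) ∖ (D ∩ (B ∩ D)).

(⊇) This inclusion fails. Take B = {1}, Y = ∅, D = ∅; then 1 ∈ ((B ∪ Y) ∪ Y) ∖ (D ∩ (B ∩ D)) but 1 ∉ ((B ∖ D) ∪ (D ∩ Y)) ∩ Y.

Both inclusions fail.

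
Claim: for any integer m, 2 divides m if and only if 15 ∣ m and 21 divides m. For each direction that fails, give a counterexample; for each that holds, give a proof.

(⇒) fails and (⇐) fails.

Forward direction. This fails: take m = 2. Certainly 2 ∣ 2, but 15 ∤ 2.

Converse. This fails: take m = 105. Both 15 ∣ 105 and 21 ∣ 105, yet 105 is not a multiple of 2 (since 105 = 52·2 + 1), so 2 ∤ 105.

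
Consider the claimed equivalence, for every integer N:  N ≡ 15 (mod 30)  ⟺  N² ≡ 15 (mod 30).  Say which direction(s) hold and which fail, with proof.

Equivalent; both directions hold.

(⟹) Suppose N ≡ 15 (mod 30). Write N = 30j + 15. Then (30j + 15)² = 900j² + 900j + 225 = 30(30j² + 30j + 7) + 15, so N² ≡ 15 (mod 30).

(⟸) Conversely, suppose N² ≡ 15 (mod 30). The only residue r in {0, …, 29} with r² ≡ 15 (mod 30) is r = 15, so N ≡ 15 (mod 30).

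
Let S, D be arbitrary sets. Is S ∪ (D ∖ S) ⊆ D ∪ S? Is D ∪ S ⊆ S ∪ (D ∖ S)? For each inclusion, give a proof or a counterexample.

(⊆) Let x ∈ S ∪ (D ∖ S). Then either x ∈ S and x ∉ D; or x ∈ D and x ∉ S; or x ∈ S ∩ D. In each case x ∈ D ∪ S, so S ∪ (D ∖ S) ⊆ D ∪ S.

(⊇) Let x ∈ D ∪ S. Then either x ∈ S and x ∉ D; or x ∈ D and x ∉ S; or x ∈ S ∩ D. In each case x ∈ S ∪ (D ∖ S), so D ∪ S ⊆ S ∪ (D ∖ S).

Both inclusions hold; the sets are equal.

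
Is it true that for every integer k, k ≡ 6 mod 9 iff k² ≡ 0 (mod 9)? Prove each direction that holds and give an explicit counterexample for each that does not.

(→) Suppose k ≡ 6 mod 9. Write k = 9j + 6. Then (9j + 6)² = 81j² + 108j + 36 = 9(9j² + 12j + 4) + 0, so k² ≡ 0 (mod 9).

(←) This fails: take k = 0. Then 0² = 0 ≡ 0 (mod 9), yet 0 ≡ 0 (mod 9), not 6.

(⇒) holds; (⇐) fails.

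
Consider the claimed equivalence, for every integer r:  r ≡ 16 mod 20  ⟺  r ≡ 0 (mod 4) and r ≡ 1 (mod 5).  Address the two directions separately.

The biconditional holds.

Forward direction. Suppose r ≡ 16 (mod 20); write r = 20j + 16. Since 4 ∣ 20, reducing mod 4 gives r ≡ 16 ≡ 0 (mod 4); since 5 ∣ 20, reducing mod 5 gives r ≡ 16 ≡ 1 (mod 5).

Converse. If r ≡ 0 (mod 4) and r ≡ 1 (mod 5), then by the Chinese remainder theorem r ≡ 16 (mod 20). This is exactly r ≡ 16 (mod 20).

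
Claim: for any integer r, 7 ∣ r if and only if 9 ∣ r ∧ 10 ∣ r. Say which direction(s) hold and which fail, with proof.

(⟹) This fails: take r = 7. Certainly 7 ∣ 7, but 9 ∤ 7.

(⟸) This fails: take r = 90. Both 9 ∣ 90 and 10 ∣ 90, yet 90 is not a multiple of 7 (since 90 = 12·7 + 6), so 7 ∤ 90.

(⇒) fails and (⇐) fails.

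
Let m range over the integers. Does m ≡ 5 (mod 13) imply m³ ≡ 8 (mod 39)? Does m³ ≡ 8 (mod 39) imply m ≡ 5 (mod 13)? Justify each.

(⇒) fails and (⇐) fails.

(⟹) This fails: take m = 18. Then 18 ≡ 5 (mod 13), but 18³ = 5832 ≡ 21 (mod 39), not 8.

(⟸) This fails: take m = 2. Then 2³ = 8 ≡ 8 (mod 39), yet 2 ≡ 2 (mod 13), not 5.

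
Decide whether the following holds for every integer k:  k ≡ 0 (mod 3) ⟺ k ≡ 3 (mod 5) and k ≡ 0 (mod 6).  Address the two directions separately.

Only the reverse direction holds.

(⟹) This fails: k = 0 gives 0 ≡ 0 (mod 3) but 0 ≡ 0 (mod 5), so the conjunction on the right does not hold.

(⟸) Conversely, if k ≡ 3 (mod 5) and k ≡ 0 (mod 6), then by the Chinese remainder theorem k ≡ 18 (mod 30). Since 18 ≡ 0 (mod 3) and 3 ∣ 30, we get k ≡ 0 (mod 3).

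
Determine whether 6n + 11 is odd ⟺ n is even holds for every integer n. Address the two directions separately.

Not equivalent: only (⇐) holds.

(⟸) Suppose n is even. Since 6 is even, 6n is even for every n, so 6n + 11 has the same parity as 11, which is odd. Hence 6n + 11 is odd.

(⟹) This fails: take n = 3. Then 6n + 11 = 29, which is odd, yet n = 3 is odd, not even.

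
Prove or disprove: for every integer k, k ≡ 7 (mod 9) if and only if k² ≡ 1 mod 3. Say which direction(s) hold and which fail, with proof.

Only the forward direction holds.

(←) This fails: take k = 1. Then 1² = 1 ≡ 1 (mod 3), yet 1 ≡ 1 (mod 9), not 7.

(→) Suppose k ≡ 7 (mod 9). Then k² ≡ 7² = 49 (mod 9), and since 3 ∣ 9, also k² ≡ 1 (mod 3).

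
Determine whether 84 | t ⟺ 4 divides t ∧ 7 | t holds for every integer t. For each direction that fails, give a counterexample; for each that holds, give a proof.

[⇐] This fails: take t = 28. Both 4 ∣ 28 and 7 ∣ 28, yet 28 is not a multiple of 84 (since 28 = 0·84 + 28), so 84 ∤ 28.

[⇒] If 84 ∣ t, write t = 84q. Since 84 = 21·4, t = 4·(21q), so 4 ∣ t; and since 84 = 12·7, t = 7·(12q), so 7 ∣ t.

(⇒) holds; (⇐) fails.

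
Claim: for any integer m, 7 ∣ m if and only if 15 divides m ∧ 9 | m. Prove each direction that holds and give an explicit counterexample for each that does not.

(⟹) This fails: take m = 7. Certainly 7 ∣ 7, but 15 ∤ 7.

(⟸) This fails: take m = 45. Both 15 ∣ 45 and 9 ∣ 45, yet 45 is not a multiple of 7 (since 45 = 6·7 + 3), so 7 ∤ 45.

Both directions fail.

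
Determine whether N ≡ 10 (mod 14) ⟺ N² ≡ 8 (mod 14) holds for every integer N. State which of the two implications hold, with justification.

(⇒) This fails: take N = 10. Then 10 ≡ 10 (mod 14), but 10² = 100 ≡ 2 (mod 14), not 8.

(⇐) This fails: take N = 6. Then 6² = 36 ≡ 8 (mod 14), yet 6 ≡ 6 (mod 14), not 10.

(⇒) fails and (⇐) fails.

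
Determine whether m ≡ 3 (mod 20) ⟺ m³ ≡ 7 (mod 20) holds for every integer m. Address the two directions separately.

Both implications hold.

Converse. Suppose m³ ≡ 7 (mod 20). The only residue r in {0, …, 19} with r³ ≡ 7 (mod 20) is r = 3, so m ≡ 3 (mod 20).

Forward direction. Suppose m ≡ 3 (mod 20). Write m = 20j + 3. Then (20j + 3)³ = 8000j³ + 3600j² + 540j + 27 = 20(400j³ + 180j² + 27j + 1) + 7, so m³ ≡ 7 (mod 20).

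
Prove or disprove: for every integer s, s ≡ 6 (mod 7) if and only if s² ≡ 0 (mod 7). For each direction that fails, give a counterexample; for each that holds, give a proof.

Neither implication holds.

Forward direction. This fails: take s = 6. Then 6 ≡ 6 (mod 7), but 6² = 36 ≡ 1 (mod 7), not 0.

Converse. This fails: take s = 0. Then 0² = 0 ≡ 0 (mod 7), yet 0 ≡ 0 (mod 7), not 6.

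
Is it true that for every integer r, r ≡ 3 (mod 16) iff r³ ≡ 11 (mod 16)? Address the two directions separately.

(⇐) Suppose r³ ≡ 11 (mod 16). The only residue r in {0, …, 15} with r³ ≡ 11 (mod 16) is r = 3, so r ≡ 3 (mod 16).

(⇒) Suppose r ≡ 3 (mod 16). Write r = 16j + 3. Then (16j + 3)³ = 4096j³ + 2304j² + 432j + 27 = 16(256j³ + 144j² + 27j + 1) + 11, so r³ ≡ 11 (mod 16).

Both implications hold.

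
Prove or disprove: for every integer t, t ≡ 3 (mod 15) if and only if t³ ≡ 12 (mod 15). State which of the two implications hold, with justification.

(⟸) Suppose t³ ≡ 12 (mod 15). The only residue r in {0, …, 14} with r³ ≡ 12 (mod 15) is r = 3, so t ≡ 3 (mod 15).

(⟹) Suppose t ≡ 3 (mod 15). Write t = 15j + 3. Then (15j + 3)³ = 3375j³ + 2025j² + 405j + 27 = 15(225j³ + 135j² + 27j + 1) + 12, so t³ ≡ 12 (mod 15).

Both directions hold.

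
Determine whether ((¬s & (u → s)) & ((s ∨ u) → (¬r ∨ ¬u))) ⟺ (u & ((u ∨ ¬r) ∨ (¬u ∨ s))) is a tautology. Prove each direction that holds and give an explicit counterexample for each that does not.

Forward direction. This fails. Under s = F, r = F, u = F, the left side is true but the right side is false.

Converse. This fails. Under s = F, r = F, u = T, the left side is false but the right side is true.

Both directions fail.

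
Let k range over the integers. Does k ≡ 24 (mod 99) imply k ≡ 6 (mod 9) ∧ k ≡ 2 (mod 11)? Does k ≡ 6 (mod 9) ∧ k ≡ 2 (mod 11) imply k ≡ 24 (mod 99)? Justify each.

Both directions hold; the statement is true.

[⇒] Suppose k ≡ 24 (mod 99); write k = 99j + 24. Since 9 ∣ 99, reducing mod 9 gives k ≡ 24 ≡ 6 (mod 9); since 11 ∣ 99, reducing mod 11 gives k ≡ 24 ≡ 2 (mod 11).

[⇐] Conversely, if k ≡ 6 (mod 9) and k ≡ 2 (mod 11), then by the Chinese remainder theorem k ≡ 24 (mod 99). This is exactly k ≡ 24 (mod 99).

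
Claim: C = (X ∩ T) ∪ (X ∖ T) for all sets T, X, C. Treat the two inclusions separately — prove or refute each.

(⊆) fails and (⊇) fails.

Forward inclusion. This inclusion fails. Take T = ∅, X = ∅, C = {1}; then 1 ∈ C but 1 ∉ (X ∩ T) ∪ (X ∖ T).

Reverse inclusion. This inclusion fails. Take T = ∅, X = {1}, C = ∅; then 1 ∈ (X ∩ T) ∪ (X ∖ T) but 1 ∉ C.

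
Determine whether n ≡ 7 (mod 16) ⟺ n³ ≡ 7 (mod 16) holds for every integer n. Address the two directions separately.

[⇒] Suppose n ≡ 7 (mod 16). Write n = 16j + 7. Then (16j + 7)³ = 4096j³ + 5376j² + 2352j + 343 = 16(256j³ + 336j² + 147j + 21) + 7, so n³ ≡ 7 (mod 16).

[⇐] Conversely, suppose n³ ≡ 7 (mod 16). The only residue r in {0, …, 15} with r³ ≡ 7 (mod 16) is r = 7, so n ≡ 7 (mod 16).

Both directions hold; the statement is true.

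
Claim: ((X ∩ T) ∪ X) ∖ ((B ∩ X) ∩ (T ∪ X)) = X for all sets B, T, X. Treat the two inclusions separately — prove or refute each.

(⊆) holds; (⊇) fails.

(⊆) Let x ∈ ((X ∩ T) ∪ X) ∖ ((B ∩ X) ∩ (T ∪ X)). Then either x ∈ X and x ∉ B, T; or x ∈ T ∩ X and x ∉ B. In each case x ∈ X, so ((X ∩ T) ∪ X) ∖ ((B ∩ X) ∩ (T ∪ X)) ⊆ X.

(⊇) This inclusion fails. Take B = {1}, T = ∅, X = {1}; then 1 ∈ X but 1 ∉ ((X ∩ T) ∪ X) ∖ ((B ∩ X) ∩ (T ∪ X)).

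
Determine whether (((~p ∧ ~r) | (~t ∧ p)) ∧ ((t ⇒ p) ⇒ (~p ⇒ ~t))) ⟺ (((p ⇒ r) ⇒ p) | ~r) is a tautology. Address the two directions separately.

The forward direction holds; the converse fails.

(⇒) Assume the antecedent. If p is true, ((p ⇒ r) ⇒ p) | ~r reduces to true regardless of the other variables. If p is false, the antecedent forces (p = F, r = F, t = F) or (p = F, r = F, t = T), and ((p ⇒ r) ⇒ p) | ~r holds there. Either way ((p ⇒ r) ⇒ p) | ~r holds.

(⇐) This fails. Under p = T, r = F, t = T, the left side is false but the right side is true.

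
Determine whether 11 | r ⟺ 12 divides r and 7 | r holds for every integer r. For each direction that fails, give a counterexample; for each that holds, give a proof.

Neither implication holds.

(→) This fails: take r = 11. Certainly 11 ∣ 11, but 12 ∤ 11.

(←) This fails: take r = 84. Both 12 ∣ 84 and 7 ∣ 84, yet 84 is not a multiple of 11 (since 84 = 7·11 + 7), so 11 ∤ 84.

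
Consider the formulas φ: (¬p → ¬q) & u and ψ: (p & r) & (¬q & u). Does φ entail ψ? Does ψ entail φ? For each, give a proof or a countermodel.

Only the converse holds.

(⇒) This fails. Under q = F, r = F, p = F, u = T, the left side is true but the right side is false.

(⇐) Assume the antecedent. If q is true, the antecedent cannot hold. If q is false, the antecedent forces (q = F, r = T, p = T, u = T), and (¬p → ¬q) & u holds there. Either way (¬p → ¬q) & u holds.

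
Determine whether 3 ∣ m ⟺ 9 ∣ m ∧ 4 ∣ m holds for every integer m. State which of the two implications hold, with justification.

The forward direction fails; the converse holds.

[⇒] This fails: take m = 3. Certainly 3 ∣ 3, but 9 ∤ 3.

[⇐] Suppose 9 ∣ m and 4 ∣ m. Any common multiple of 9 and 4 is a multiple of their lcm; here gcd(9, 4) = 1, so lcm(9, 4) = 9·4 = 36, so 36 ∣ m. Since 3 ∣ 36, it follows that 3 ∣ m.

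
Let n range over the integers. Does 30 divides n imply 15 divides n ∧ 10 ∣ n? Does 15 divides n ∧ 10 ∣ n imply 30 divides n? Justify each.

(⇐) Suppose 15 ∣ n and 10 ∣ n. Any common multiple of 15 and 10 is a multiple of their lcm; here lcm(15, 10) = 15·10/gcd(15, 10) = 150/5 = 30, so 30 ∣ n.

(⇒) If 30 ∣ n, write n = 30q. Since 30 = 2·15, n = 15·(2q), so 15 ∣ n; and since 30 = 3·10, n = 10·(3q), so 10 ∣ n.

Both implications hold.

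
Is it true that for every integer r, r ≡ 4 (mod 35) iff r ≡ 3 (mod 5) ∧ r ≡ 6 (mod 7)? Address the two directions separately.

(⇒) fails and (⇐) fails.

(→) This fails: r = 4 gives 4 ≡ 4 (mod 35) but 4 ≡ 4 (mod 5), so the conjunction on the right does not hold.

(←) This fails: r = 13 satisfies both congruences on the right (13 ≡ 3 mod 5 and 13 ≡ 6 mod 7) yet 13 ≡ 13 (mod 35), not 4.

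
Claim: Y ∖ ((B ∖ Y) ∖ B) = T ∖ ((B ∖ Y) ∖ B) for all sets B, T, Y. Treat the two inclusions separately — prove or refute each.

Both inclusions fail.

(⟹) This inclusion fails. Take B = ∅, T = ∅, Y = {1}; then 1 ∈ Y ∖ ((B ∖ Y) ∖ B) but 1 ∉ T ∖ ((B ∖ Y) ∖ B).

(⟸) This inclusion fails. Take B = ∅, T = {1}, Y = ∅; then 1 ∈ T ∖ ((B ∖ Y) ∖ B) but 1 ∉ Y ∖ ((B ∖ Y) ∖ B).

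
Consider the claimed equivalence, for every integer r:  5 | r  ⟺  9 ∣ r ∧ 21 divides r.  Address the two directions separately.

(⟹) This fails: take r = 5. Certainly 5 ∣ 5, but 9 ∤ 5.

(⟸) This fails: take r = 63. Both 9 ∣ 63 and 21 ∣ 63, yet 63 is not a multiple of 5 (since 63 = 12·5 + 3), so 5 ∤ 63.

(⇒) fails and (⇐) fails.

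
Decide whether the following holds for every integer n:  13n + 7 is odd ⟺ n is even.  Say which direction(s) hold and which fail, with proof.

Both directions hold; the statement is true.

(⇒) Suppose 13n + 7 is odd. Since 13 is odd, 13n and n have the same parity, so 13n + 7 ≡ n + 7 (mod 2). As 7 is odd, 13n + 7 is odd exactly when n is even. Thus n is even.

(⇐) Conversely, suppose n is even; write n = 2j. Then 13n + 7 = 13·(2j) + 7 = 2·13j + 7, which is odd.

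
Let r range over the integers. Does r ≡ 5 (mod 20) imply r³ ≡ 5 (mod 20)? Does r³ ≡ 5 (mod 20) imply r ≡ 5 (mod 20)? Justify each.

Both implications hold.

(⟹) Suppose r ≡ 5 (mod 20). Write r = 20j + 5. Then (20j + 5)³ = 8000j³ + 6000j² + 1500j + 125 = 20(400j³ + 300j² + 75j + 6) + 5, so r³ ≡ 5 (mod 20).

(⟸) Conversely, suppose r³ ≡ 5 (mod 20). The only residue r in {0, …, 19} with r³ ≡ 5 (mod 20) is r = 5, so r ≡ 5 (mod 20).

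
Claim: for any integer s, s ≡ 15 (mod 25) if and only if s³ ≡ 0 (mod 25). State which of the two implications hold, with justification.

(⇒) Suppose s ≡ 15 (mod 25). Write s = 25j + 15. Then (25j + 15)³ = 15625j³ + 28125j² + 16875j + 3375 = 25(625j³ + 1125j² + 675j + 135) + 0, so s³ ≡ 0 (mod 25).

(⇐) This fails: take s = 0. Then 0³ = 0 ≡ 0 (mod 25), yet 0 ≡ 0 (mod 25), not 15.

The forward direction holds; the converse fails.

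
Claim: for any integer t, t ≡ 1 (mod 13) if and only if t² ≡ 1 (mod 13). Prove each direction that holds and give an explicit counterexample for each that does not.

[⇒] Suppose t ≡ 1 (mod 13). Write t = 13j + 1. Then (13j + 1)² = 169j² + 26j + 1 = 13(13j² + 2j) + 1, so t² ≡ 1 (mod 13).

[⇐] This fails: take t = 12. Then 12² = 144 ≡ 1 (mod 13), yet 12 ≡ 12 (mod 13), not 1.

The forward direction holds; the converse fails.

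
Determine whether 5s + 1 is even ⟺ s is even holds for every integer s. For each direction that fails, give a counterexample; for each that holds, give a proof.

[⇒] This fails: s = 3 gives 5s + 1 = 16, which is even, but 3 is odd, not even.

[⇐] This also fails: s = 2 is even, but 5s + 1 = 11 is odd, not even.

Both directions fail.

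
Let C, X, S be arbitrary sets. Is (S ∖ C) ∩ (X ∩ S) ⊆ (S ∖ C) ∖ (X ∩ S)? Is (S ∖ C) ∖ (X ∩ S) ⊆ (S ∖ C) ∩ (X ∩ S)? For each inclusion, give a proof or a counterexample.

(⊆) This inclusion fails. Take C = ∅, X = {1}, S = {1}; then 1 ∈ (S ∖ C) ∩ (X ∩ S) but 1 ∉ (S ∖ C) ∖ (X ∩ S).

(⊇) This inclusion fails. Take C = ∅, X = ∅, S = {1}; then 1 ∈ (S ∖ C) ∖ (X ∩ S) but 1 ∉ (S ∖ C) ∩ (X ∩ S).

Both inclusions fail.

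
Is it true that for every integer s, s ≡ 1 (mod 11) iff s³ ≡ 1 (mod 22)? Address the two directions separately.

Only the converse holds.

Forward direction. This fails: take s = 12. Then 12 ≡ 1 (mod 11), but 12³ = 1728 ≡ 12 (mod 22), not 1.

Converse. The residues r modulo 22 with r³ ≡ 1 (mod 22) are exactly {1}, and each is ≡ 1 (mod 11).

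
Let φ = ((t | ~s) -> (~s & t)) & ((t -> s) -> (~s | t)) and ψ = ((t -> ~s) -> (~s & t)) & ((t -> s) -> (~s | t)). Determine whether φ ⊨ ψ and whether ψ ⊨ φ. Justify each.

(→) Assume the antecedent. If t is true, the consequent reduces to true regardless of the other variables. If t is false, the antecedent cannot hold. Either way the consequent holds.

(←) This fails. Under t = T, s = T, the left side is false but the right side is true.

Only the forward implication holds.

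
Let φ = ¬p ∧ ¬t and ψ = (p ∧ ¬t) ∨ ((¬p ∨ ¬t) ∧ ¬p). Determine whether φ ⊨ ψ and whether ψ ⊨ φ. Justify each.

(⇐) This fails. Under t = T, p = F, the left side is false but the right side is true.

(⇒) Assume the antecedent. If t is true, the antecedent cannot hold. If t is false, (p ∧ ¬t) ∨ ((¬p ∨ ¬t) ∧ ¬p) reduces to true regardless of the other variables. Either way (p ∧ ¬t) ∨ ((¬p ∨ ¬t) ∧ ¬p) holds.

Only the forward implication holds.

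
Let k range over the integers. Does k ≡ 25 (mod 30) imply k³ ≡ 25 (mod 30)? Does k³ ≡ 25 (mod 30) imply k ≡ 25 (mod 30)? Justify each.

(→) Suppose k ≡ 25 (mod 30). Write k = 30j + 25. Then (30j + 25)³ = 27000j³ + 67500j² + 56250j + 15625 = 30(900j³ + 2250j² + 1875j + 520) + 25, so k³ ≡ 25 (mod 30).

(←) Conversely, suppose k³ ≡ 25 (mod 30). The only residue r in {0, …, 29} with r³ ≡ 25 (mod 30) is r = 25, so k ≡ 25 (mod 30).

Both directions hold.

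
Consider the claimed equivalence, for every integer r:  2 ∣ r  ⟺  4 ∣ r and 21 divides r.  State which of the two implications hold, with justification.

Forward direction. This fails: take r = 2. Certainly 2 ∣ 2, but 4 ∤ 2.

Converse. Suppose 4 ∣ r and 21 ∣ r. Any common multiple of 4 and 21 is a multiple of their lcm; here gcd(4, 21) = 1, so lcm(4, 21) = 4·21 = 84, so 84 ∣ r. Since 2 ∣ 84, it follows that 2 ∣ r.

Only the converse holds.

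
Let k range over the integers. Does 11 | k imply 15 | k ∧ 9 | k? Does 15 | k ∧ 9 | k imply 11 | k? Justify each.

Neither implication holds.

(⇒) This fails: take k = 11. Certainly 11 ∣ 11, but 15 ∤ 11.

(⇐) This fails: take k = 45. Both 15 ∣ 45 and 9 ∣ 45, yet 45 is not a multiple of 11 (since 45 = 4·11 + 1), so 11 ∤ 45.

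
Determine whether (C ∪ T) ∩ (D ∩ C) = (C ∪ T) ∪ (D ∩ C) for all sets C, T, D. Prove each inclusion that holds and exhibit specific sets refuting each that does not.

(⊆) Let x ∈ (C ∪ T) ∩ (D ∩ C). Then either x ∈ C ∩ D and x ∉ T; or x ∈ C ∩ T ∩ D. In each case x ∈ (C ∪ T) ∪ (D ∩ C), so (C ∪ T) ∩ (D ∩ C) ⊆ (C ∪ T) ∪ (D ∩ C).

(⊇) This inclusion fails. Take C = {1}, T = ∅, D = ∅; then 1 ∈ (C ∪ T) ∪ (D ∩ C) but 1 ∉ (C ∪ T) ∩ (D ∩ C).

The sets are not equal: only the forward inclusion holds.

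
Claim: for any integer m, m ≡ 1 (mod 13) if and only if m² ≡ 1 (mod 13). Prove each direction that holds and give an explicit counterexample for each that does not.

(⟹) Suppose m ≡ 1 (mod 13). Write m = 13j + 1. Then (13j + 1)² = 169j² + 26j + 1 = 13(13j² + 2j) + 1, so m² ≡ 1 (mod 13).

(⟸) This fails: take m = 12. Then 12² = 144 ≡ 1 (mod 13), yet 12 ≡ 12 (mod 13), not 1.

Only the forward implication holds.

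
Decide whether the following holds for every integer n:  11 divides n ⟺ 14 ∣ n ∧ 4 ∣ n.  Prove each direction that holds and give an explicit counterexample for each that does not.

(→) This fails: take n = 11. Certainly 11 ∣ 11, but 14 ∤ 11.

(←) This fails: take n = 28. Both 14 ∣ 28 and 4 ∣ 28, yet 28 is not a multiple of 11 (since 28 = 2·11 + 6), so 11 ∤ 28.

Neither direction holds.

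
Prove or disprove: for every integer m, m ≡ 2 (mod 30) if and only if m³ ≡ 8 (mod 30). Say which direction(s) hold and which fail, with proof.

[⇒] Suppose m ≡ 2 (mod 30). Write m = 30j + 2. Then (30j + 2)³ = 27000j³ + 5400j² + 360j + 8 = 30(900j³ + 180j² + 12j) + 8, so m³ ≡ 8 (mod 30).

[⇐] Conversely, suppose m³ ≡ 8 (mod 30). The only residue r in {0, …, 29} with r³ ≡ 8 (mod 30) is r = 2, so m ≡ 2 (mod 30).

The biconditional holds.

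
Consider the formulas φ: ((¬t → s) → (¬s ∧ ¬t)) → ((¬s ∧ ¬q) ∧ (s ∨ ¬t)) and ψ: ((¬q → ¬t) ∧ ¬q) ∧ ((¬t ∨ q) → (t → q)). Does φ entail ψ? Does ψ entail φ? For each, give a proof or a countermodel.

Only the reverse direction holds.

[⇒] This fails. Under t = T, s = F, q = F, the left side is true but the right side is false.

[⇐] Assume the antecedent. If t is true, the antecedent cannot hold. If t is false, the antecedent forces (t = F, s = F, q = F) or (t = F, s = T, q = F), and the consequent holds there. Either way the consequent holds.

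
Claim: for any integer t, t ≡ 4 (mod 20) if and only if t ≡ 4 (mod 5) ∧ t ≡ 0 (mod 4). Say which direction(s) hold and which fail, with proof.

(⇒) Suppose t ≡ 4 (mod 20); write t = 20j + 4. Since 5 ∣ 20, reducing mod 5 gives t ≡ 4 (mod 5); since 4 ∣ 20, reducing mod 4 gives t ≡ 4 ≡ 0 (mod 4).

(⇐) Conversely, if t ≡ 4 (mod 5) and t ≡ 0 (mod 4), then by the Chinese remainder theorem t ≡ 4 (mod 20). This is exactly t ≡ 4 (mod 20).

Both directions hold; the statement is true.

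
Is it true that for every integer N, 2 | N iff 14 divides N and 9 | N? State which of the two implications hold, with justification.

Not equivalent: only (⇐) holds.

Forward direction. This fails: take N = 2. Certainly 2 ∣ 2, but 14 ∤ 2.

Converse. Suppose 14 ∣ N and 9 ∣ N. Any common multiple of 14 and 9 is a multiple of their lcm; here gcd(14, 9) = 1, so lcm(14, 9) = 14·9 = 126, so 126 ∣ N. Since 2 ∣ 126, it follows that 2 ∣ N.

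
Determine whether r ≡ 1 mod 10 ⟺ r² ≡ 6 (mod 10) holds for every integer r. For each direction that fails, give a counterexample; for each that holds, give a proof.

Neither direction holds.

Forward direction. This fails: take r = 1. Then 1 ≡ 1 (mod 10), but 1² = 1 ≡ 1 (mod 10), not 6.

Converse. This fails: take r = 4. Then 4² = 16 ≡ 6 (mod 10), yet 4 ≡ 4 (mod 10), not 1.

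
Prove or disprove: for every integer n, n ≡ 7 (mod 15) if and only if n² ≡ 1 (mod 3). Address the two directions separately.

[⇒] Suppose n ≡ 7 (mod 15). Then n² ≡ 7² = 49 (mod 15), and since 3 ∣ 15, also n² ≡ 1 (mod 3).

[⇐] This fails: take n = 1. Then 1² = 1 ≡ 1 (mod 3), yet 1 ≡ 1 (mod 15), not 7.

Only the forward direction holds.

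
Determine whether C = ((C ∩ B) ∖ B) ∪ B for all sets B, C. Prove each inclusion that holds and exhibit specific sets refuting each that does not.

Neither inclusion holds.

(⊆) This inclusion fails. Take B = ∅, C = {1}; then 1 ∈ C but 1 ∉ ((C ∩ B) ∖ B) ∪ B.

(⊇) This inclusion fails. Take B = {1}, C = ∅; then 1 ∈ ((C ∩ B) ∖ B) ∪ B but 1 ∉ C.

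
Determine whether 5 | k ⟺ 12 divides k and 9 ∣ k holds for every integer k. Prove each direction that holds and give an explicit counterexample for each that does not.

Neither implication holds.

Forward direction. This fails: take k = 5. Certainly 5 ∣ 5, but 12 ∤ 5.

Converse. This fails: take k = 36. Both 12 ∣ 36 and 9 ∣ 36, yet 36 is not a multiple of 5 (since 36 = 7·5 + 1), so 5 ∤ 36.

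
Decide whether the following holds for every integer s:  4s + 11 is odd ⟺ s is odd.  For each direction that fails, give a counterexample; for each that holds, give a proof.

The forward direction fails; the converse holds.

[⇒] This fails: take s = 4. Then 4s + 11 = 27, which is odd, yet s = 4 is even, not odd.

[⇐] Suppose s is odd. Since 4 is even, 4s is even for every s, so 4s + 11 has the same parity as 11, which is odd. Hence 4s + 11 is odd.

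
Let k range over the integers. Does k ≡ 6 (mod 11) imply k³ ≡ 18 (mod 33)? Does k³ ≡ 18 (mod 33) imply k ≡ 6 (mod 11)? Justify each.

Only the reverse direction holds.

(⇒) This fails: take k = 17. Then 17 ≡ 6 (mod 11), but 17³ = 4913 ≡ 29 (mod 33), not 18.

(⇐) Conversely, the residues r modulo 33 with r³ ≡ 18 (mod 33) are exactly {6}, and each is ≡ 6 (mod 11).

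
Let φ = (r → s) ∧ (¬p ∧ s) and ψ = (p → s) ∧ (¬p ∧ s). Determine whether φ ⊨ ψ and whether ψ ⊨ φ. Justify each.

The biconditional holds.

[⇒] Assume the antecedent. If r is true, the antecedent forces (r = T, p = F, s = T), and (p → s) ∧ (¬p ∧ s) holds there. If r is false, the antecedent forces (r = F, p = F, s = T), and (p → s) ∧ (¬p ∧ s) holds there. Either way (p → s) ∧ (¬p ∧ s) holds.

[⇐] Assume the antecedent. If r is true, the antecedent forces (r = T, p = F, s = T), and (r → s) ∧ (¬p ∧ s) holds there. If r is false, the antecedent forces (r = F, p = F, s = T), and (r → s) ∧ (¬p ∧ s) holds there. Either way (r → s) ∧ (¬p ∧ s) holds.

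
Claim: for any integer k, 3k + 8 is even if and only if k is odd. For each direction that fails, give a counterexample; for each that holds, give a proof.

Neither implication holds.

(→) This fails: k = 0 gives 3k + 8 = 8, which is even, but 0 is even, not odd.

(←) This also fails: k = 1 is odd, but 3k + 8 = 11 is odd, not even.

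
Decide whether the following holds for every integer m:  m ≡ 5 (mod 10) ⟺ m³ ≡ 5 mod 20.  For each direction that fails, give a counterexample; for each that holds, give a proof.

(⟹) This fails: take m = 15. Then 15 ≡ 5 (mod 10), but 15³ = 3375 ≡ 15 (mod 20), not 5.

(⟸) Conversely, the residues r modulo 20 with r³ ≡ 5 (mod 20) are exactly {5}, and each is ≡ 5 (mod 10).

Only the converse holds.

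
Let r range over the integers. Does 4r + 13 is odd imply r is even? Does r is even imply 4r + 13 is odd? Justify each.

[⇐] Suppose r is even. Since 4 is even, 4r is even for every r, so 4r + 13 has the same parity as 13, which is odd. Hence 4r + 13 is odd.

[⇒] This fails: take r = 3. Then 4r + 13 = 25, which is odd, yet r = 3 is odd, not even.

(⇒) fails; (⇐) holds.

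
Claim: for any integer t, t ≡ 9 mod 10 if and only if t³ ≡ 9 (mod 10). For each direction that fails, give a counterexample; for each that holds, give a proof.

[⇒] Suppose t ≡ 9 mod 10. Write t = 10j + 9. Then (10j + 9)³ = 1000j³ + 2700j² + 2430j + 729 = 10(100j³ + 270j² + 243j + 72) + 9, so t³ ≡ 9 (mod 10).

[⇐] Conversely, suppose t³ ≡ 9 (mod 10). The only residue r in {0, …, 9} with r³ ≡ 9 (mod 10) is r = 9, so t ≡ 9 (mod 10).

The biconditional holds.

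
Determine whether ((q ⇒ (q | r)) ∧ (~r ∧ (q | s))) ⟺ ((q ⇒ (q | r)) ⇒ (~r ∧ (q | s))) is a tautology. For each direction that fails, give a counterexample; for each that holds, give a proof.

(⟸) Assume the antecedent. If q is true, the antecedent forces (q = T, r = F, s = F) or (q = T, r = F, s = T), and (q ⇒ (q | r)) ∧ (~r ∧ (q | s)) holds there. If q is false, the antecedent forces (q = F, r = F, s = T), and (q ⇒ (q | r)) ∧ (~r ∧ (q | s)) holds there. Either way (q ⇒ (q | r)) ∧ (~r ∧ (q | s)) holds.

(⟹) Assume the antecedent. If q is true, the antecedent forces (q = T, r = F, s = F) or (q = T, r = F, s = T), and (q ⇒ (q | r)) ⇒ (~r ∧ (q | s)) holds there. If q is false, the antecedent forces (q = F, r = F, s = T), and (q ⇒ (q | r)) ⇒ (~r ∧ (q | s)) holds there. Either way (q ⇒ (q | r)) ⇒ (~r ∧ (q | s)) holds.

Both directions hold.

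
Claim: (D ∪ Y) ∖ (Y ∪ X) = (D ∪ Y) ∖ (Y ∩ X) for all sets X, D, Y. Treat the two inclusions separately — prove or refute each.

Forward inclusion. Let x ∈ (D ∪ Y) ∖ (Y ∪ X). Then x ∈ D and x ∉ X, Y, from which x ∈ (D ∪ Y) ∖ (Y ∩ X).

Reverse inclusion. This inclusion fails. Take X = {1}, D = {1}, Y = ∅; then 1 ∈ (D ∪ Y) ∖ (Y ∩ X) but 1 ∉ (D ∪ Y) ∖ (Y ∪ X).

The sets are not equal: only the forward inclusion holds.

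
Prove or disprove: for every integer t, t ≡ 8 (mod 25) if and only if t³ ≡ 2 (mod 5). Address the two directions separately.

Only the forward implication holds.

(→) Suppose t ≡ 8 (mod 25). Then t³ ≡ 8³ = 512 (mod 25), and since 5 ∣ 25, also t³ ≡ 2 (mod 5).

(←) This fails: take t = 3. Then 3³ = 27 ≡ 2 (mod 5), yet 3 ≡ 3 (mod 25), not 8.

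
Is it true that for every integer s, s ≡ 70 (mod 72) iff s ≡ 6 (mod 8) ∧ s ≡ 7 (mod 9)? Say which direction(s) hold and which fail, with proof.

Both implications hold.

[⇐] If s ≡ 6 (mod 8) and s ≡ 7 (mod 9), then by the Chinese remainder theorem s ≡ 70 (mod 72). This is exactly s ≡ 70 (mod 72).

[⇒] Suppose s ≡ 70 (mod 72); write s = 72j + 70. Since 8 ∣ 72, reducing mod 8 gives s ≡ 70 ≡ 6 (mod 8); since 9 ∣ 72, reducing mod 9 gives s ≡ 70 ≡ 7 (mod 9).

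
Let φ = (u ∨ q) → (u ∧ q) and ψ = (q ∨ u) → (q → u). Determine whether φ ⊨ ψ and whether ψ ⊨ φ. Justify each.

Only the forward direction holds.

[⇒] Assume the antecedent. If u is true, (q ∨ u) → (q → u) reduces to true regardless of the other variables. If u is false, the antecedent forces (u = F, q = F), and (q ∨ u) → (q → u) holds there. Either way (q ∨ u) → (q → u) holds.

[⇐] This fails. Under u = T, q = F, the left side is false but the right side is true.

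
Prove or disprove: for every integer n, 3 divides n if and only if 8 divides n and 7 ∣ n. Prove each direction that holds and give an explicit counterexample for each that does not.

(→) This fails: take n = 3. Certainly 3 ∣ 3, but 8 ∤ 3.

(←) This fails: take n = 56. Both 8 ∣ 56 and 7 ∣ 56, yet 56 is not a multiple of 3 (since 56 = 18·3 + 2), so 3 ∤ 56.

(⇒) fails and (⇐) fails.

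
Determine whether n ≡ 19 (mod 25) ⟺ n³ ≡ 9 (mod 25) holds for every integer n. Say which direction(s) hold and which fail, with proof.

(→) Suppose n ≡ 19 (mod 25). Write n = 25j + 19. Then (25j + 19)³ = 15625j³ + 35625j² + 27075j + 6859 = 25(625j³ + 1425j² + 1083j + 274) + 9, so n³ ≡ 9 (mod 25).

(←) Conversely, suppose n³ ≡ 9 (mod 25). The only residue r in {0, …, 24} with r³ ≡ 9 (mod 25) is r = 19, so n ≡ 19 (mod 25).

Both implications hold.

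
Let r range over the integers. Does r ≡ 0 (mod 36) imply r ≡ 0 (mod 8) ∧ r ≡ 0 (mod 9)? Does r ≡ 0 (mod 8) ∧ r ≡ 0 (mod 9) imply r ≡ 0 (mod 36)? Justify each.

(⇒) fails; (⇐) holds.

Converse. If r ≡ 0 (mod 8) and r ≡ 0 (mod 9), then by the Chinese remainder theorem r ≡ 0 (mod 72). Since 0 ≡ 0 (mod 36) and 36 ∣ 72, we get r ≡ 0 (mod 36).

Forward direction. This fails: r = 36 gives 36 ≡ 0 (mod 36) but 36 ≡ 4 (mod 8), so the conjunction on the right does not hold.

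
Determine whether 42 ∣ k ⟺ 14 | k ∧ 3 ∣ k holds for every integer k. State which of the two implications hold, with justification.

(→) If 42 ∣ k, write k = 42q. Since 42 = 3·14, k = 14·(3q), so 14 ∣ k; and since 42 = 14·3, k = 3·(14q), so 3 ∣ k.

(←) Suppose 14 ∣ k and 3 ∣ k. Any common multiple of 14 and 3 is a multiple of their lcm; here gcd(14, 3) = 1, so lcm(14, 3) = 14·3 = 42, so 42 ∣ k.

The biconditional holds.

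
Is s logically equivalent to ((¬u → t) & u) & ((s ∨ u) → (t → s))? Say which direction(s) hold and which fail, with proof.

(→) This fails. Under u = F, s = T, t = F, the left side is true but the right side is false.

(←) This fails. Under u = T, s = F, t = F, the left side is false but the right side is true.

(⇒) fails and (⇐) fails.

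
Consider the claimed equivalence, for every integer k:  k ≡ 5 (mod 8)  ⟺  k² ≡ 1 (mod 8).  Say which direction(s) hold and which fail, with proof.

(⇒) holds; (⇐) fails.

(⇒) Suppose k ≡ 5 (mod 8). Write k = 8j + 5. Then (8j + 5)² = 64j² + 80j + 25 = 8(8j² + 10j + 3) + 1, so k² ≡ 1 (mod 8).

(⇐) This fails: take k = 1. Then 1² = 1 ≡ 1 (mod 8), yet 1 ≡ 1 (mod 8), not 5.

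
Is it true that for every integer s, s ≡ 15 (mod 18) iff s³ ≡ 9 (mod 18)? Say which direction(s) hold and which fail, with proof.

Only the forward implication holds.

(⇒) Suppose s ≡ 15 (mod 18). Write s = 18j + 15. Then (18j + 15)³ = 5832j³ + 14580j² + 12150j + 3375 = 18(324j³ + 810j² + 675j + 187) + 9, so s³ ≡ 9 (mod 18).

(⇐) This fails: take s = 3. Then 3³ = 27 ≡ 9 (mod 18), yet 3 ≡ 3 (mod 18), not 15.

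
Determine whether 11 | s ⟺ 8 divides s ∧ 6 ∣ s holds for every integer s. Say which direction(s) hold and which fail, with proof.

Neither implication holds.

(⟹) This fails: take s = 11. Certainly 11 ∣ 11, but 8 ∤ 11.

(⟸) This fails: take s = 24. Both 8 ∣ 24 and 6 ∣ 24, yet 24 is not a multiple of 11 (since 24 = 2·11 + 2), so 11 ∤ 24.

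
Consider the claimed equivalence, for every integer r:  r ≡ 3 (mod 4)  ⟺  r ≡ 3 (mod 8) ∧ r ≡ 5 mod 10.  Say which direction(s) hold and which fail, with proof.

(⇒) This fails: r = 3 gives 3 ≡ 3 (mod 4) but 3 ≡ 3 (mod 10), so the conjunction on the right does not hold.

(⇐) Conversely, if r ≡ 3 (mod 8) and r ≡ 5 (mod 10), then by the Chinese remainder theorem r ≡ 35 (mod 40). Since 35 ≡ 3 (mod 4) and 4 ∣ 40, we get r ≡ 3 (mod 4).

Only the reverse direction holds.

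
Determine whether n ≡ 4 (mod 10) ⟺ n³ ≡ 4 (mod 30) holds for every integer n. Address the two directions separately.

Only the converse holds.

(←) The residues r modulo 30 with r³ ≡ 4 (mod 30) are exactly {4}, and each is ≡ 4 (mod 10).

(→) This fails: take n = 14. Then 14 ≡ 4 (mod 10), but 14³ = 2744 ≡ 14 (mod 30), not 4.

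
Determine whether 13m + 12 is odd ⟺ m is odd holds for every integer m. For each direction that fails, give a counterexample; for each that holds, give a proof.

[⇒] Suppose 13m + 12 is odd. Since 13 is odd, 13m and m have the same parity, so 13m + 12 ≡ m + 12 (mod 2). As 12 is even, 13m + 12 is odd exactly when m is odd. Thus m is odd.

[⇐] Conversely, suppose m is odd; write m = 2j + 1. Then 13m + 12 = 13·(2j + 1) + 12 = 2·13j + 25, which is odd.

Both implications hold.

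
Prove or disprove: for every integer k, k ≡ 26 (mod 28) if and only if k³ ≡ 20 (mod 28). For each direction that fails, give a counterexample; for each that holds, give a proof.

(⇒) Suppose k ≡ 26 (mod 28). Write k = 28j + 26. Then (28j + 26)³ = 21952j³ + 61152j² + 56784j + 17576 = 28(784j³ + 2184j² + 2028j + 627) + 20, so k³ ≡ 20 (mod 28).

(⇐) This fails: take k = 6. Then 6³ = 216 ≡ 20 (mod 28), yet 6 ≡ 6 (mod 28), not 26.

(⇒) holds; (⇐) fails.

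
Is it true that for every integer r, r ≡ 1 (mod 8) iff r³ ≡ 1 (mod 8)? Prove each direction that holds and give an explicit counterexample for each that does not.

(⇒) Suppose r ≡ 1 (mod 8). Write r = 8j + 1. Then (8j + 1)³ = 512j³ + 192j² + 24j + 1 = 8(64j³ + 24j² + 3j) + 1, so r³ ≡ 1 (mod 8).

(⇐) Conversely, suppose r³ ≡ 1 (mod 8). The only residue r in {0, …, 7} with r³ ≡ 1 (mod 8) is r = 1, so r ≡ 1 (mod 8).

Both directions hold.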